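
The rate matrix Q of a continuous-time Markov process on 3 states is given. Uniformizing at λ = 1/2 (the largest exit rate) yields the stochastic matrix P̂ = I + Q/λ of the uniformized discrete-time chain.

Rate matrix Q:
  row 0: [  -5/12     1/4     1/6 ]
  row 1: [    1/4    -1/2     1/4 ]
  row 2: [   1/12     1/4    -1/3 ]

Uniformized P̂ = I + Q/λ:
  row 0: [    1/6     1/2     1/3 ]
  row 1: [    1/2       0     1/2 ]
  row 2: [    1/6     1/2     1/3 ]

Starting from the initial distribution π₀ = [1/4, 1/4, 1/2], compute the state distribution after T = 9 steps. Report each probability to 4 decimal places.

π = [0.2777, 0.3335, 0.3888]

t=0: π = [0.2500, 0.2500, 0.5000]
t=1: π = [0.2500, 0.3750, 0.3750]
t=2: π = [0.2917, 0.3125, 0.3958]
t=3: π = [0.2708, 0.3438, 0.3854]
t=4: π = [0.2813, 0.3281, 0.3906]
t=5: π = [0.2760, 0.3359, 0.3880]
t=6: π = [0.2786, 0.3320, 0.3893]
t=7: π = [0.2773, 0.3340, 0.3887]
t=8: π = [0.2780, 0.3330, 0.3890]
t=9: π = [0.2777, 0.3335, 0.3888]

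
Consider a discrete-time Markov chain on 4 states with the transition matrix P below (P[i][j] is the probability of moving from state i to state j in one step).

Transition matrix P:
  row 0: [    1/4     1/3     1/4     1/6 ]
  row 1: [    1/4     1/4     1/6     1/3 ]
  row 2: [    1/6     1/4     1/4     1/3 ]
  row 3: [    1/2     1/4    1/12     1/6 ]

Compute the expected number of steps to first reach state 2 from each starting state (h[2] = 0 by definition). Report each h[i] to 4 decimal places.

h = [5.2667, 5.8000, 0.0000, 6.1000]

First-step conditioning: h[2] = 0; for i ≠ 2, h[i] = 1 + Σ_k P[i][k]·h[k].
  h[0] = 1 + 1/4·h[0] + 1/3·h[1] + 1/6·h[3]
  h[1] = 1 + 1/4·h[0] + 1/4·h[1] + 1/3·h[3]
  h[3] = 1 + 1/2·h[0] + 1/4·h[1] + 1/6·h[3]
Solving the 3×3 linear system over states ≠ 2 gives exactly h = [79/15, 29/5, 0, 61/10] (h[2] = 0 is the target).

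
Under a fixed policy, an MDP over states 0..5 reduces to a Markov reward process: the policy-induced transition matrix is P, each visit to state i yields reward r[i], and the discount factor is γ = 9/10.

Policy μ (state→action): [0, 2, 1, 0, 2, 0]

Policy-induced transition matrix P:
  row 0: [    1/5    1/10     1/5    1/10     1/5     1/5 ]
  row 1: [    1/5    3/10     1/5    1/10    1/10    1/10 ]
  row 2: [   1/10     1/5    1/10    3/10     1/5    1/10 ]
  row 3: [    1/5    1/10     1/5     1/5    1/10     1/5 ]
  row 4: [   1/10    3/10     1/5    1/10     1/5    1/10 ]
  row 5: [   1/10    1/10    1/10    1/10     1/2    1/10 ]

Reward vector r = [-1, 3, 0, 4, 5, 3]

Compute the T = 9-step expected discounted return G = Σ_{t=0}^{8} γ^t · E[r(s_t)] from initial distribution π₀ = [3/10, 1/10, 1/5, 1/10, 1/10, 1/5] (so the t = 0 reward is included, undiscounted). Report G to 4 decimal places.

G = 14.1675

t=0: π = [0.3000, 0.1000, 0.2000, 0.1000, 0.1000, 0.2000], E[r] = 1.5000, γ^t·E[r] = 1.500000, running G = 1.500000
t=1: π = [0.1500, 0.1600, 0.1600, 0.1500, 0.2400, 0.1400], E[r] = 2.5500, γ^t·E[r] = 2.295000, running G = 3.795000
t=2: π = [0.1460, 0.1960, 0.1700, 0.1470, 0.2110, 0.1300], E[r] = 2.4750, γ^t·E[r] = 2.004750, running G = 5.799750
t=3: π = [0.1489, 0.1984, 0.1700, 0.1487, 0.2047, 0.1293], E[r] = 2.4525, γ^t·E[r] = 1.787873, running G = 7.587623
t=4: π = [0.1496, 0.1976, 0.1701, 0.1489, 0.2041, 0.1298], E[r] = 2.4484, γ^t·E[r] = 1.606408, running G = 9.194031
t=5: π = [0.1496, 0.1973, 0.1700, 0.1489, 0.2043, 0.1298], E[r] = 2.4490, γ^t·E[r] = 1.446093, running G = 10.640124
t=6: π = [0.1496, 0.1973, 0.1700, 0.1489, 0.2043, 0.1299], E[r] = 2.4492, γ^t·E[r] = 1.301589, running G = 11.941713
t=7: π = [0.1496, 0.1973, 0.1700, 0.1489, 0.2043, 0.1298], E[r] = 2.4492, γ^t·E[r] = 1.171443, running G = 13.113156
t=8: π = [0.1496, 0.1973, 0.1700, 0.1489, 0.2043, 0.1298], E[r] = 2.4492, γ^t·E[r] = 1.054297, running G = 14.167452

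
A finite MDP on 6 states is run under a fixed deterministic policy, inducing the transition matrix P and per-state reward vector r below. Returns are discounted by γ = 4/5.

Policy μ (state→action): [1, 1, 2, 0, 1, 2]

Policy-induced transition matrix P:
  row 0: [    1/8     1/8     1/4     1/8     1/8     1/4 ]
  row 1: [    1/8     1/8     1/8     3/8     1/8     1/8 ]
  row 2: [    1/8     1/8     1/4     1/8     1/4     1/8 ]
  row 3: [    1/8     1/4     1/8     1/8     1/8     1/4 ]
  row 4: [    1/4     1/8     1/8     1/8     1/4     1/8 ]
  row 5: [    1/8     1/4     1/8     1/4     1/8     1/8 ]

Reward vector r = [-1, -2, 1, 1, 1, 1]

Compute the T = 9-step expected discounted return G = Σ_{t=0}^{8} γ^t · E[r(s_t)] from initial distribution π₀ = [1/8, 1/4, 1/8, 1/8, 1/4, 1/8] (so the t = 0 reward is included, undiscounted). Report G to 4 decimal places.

t=0: π = [0.1250, 0.2500, 0.1250, 0.1250, 0.2500, 0.1250], E[r] = 0.0000, γ^t·E[r] = 0.000000, running G = 0.000000
t=1: π = [0.1563, 0.1563, 0.1563, 0.2031, 0.1719, 0.1563], E[r] = 0.2188, γ^t·E[r] = 0.175000, running G = 0.175000
t=2: π = [0.1465, 0.1699, 0.1641, 0.1836, 0.1660, 0.1699], E[r] = 0.1973, γ^t·E[r] = 0.126250, running G = 0.301250
t=3: π = [0.1458, 0.1692, 0.1638, 0.1887, 0.1663, 0.1663], E[r] = 0.2009, γ^t·E[r] = 0.102875, running G = 0.404125
t=4: π = [0.1458, 0.1694, 0.1637, 0.1881, 0.1663, 0.1668], E[r] = 0.2003, γ^t·E[r] = 0.082050, running G = 0.486175
t=5: π = [0.1458, 0.1694, 0.1637, 0.1882, 0.1662, 0.1667], E[r] = 0.2004, γ^t·E[r] = 0.065651, running G = 0.551826
t=6: π = [0.1458, 0.1694, 0.1637, 0.1882, 0.1662, 0.1667], E[r] = 0.2003, γ^t·E[r] = 0.052518, running G = 0.604345
t=7: π = [0.1458, 0.1694, 0.1637, 0.1882, 0.1662, 0.1667], E[r] = 0.2003, γ^t·E[r] = 0.042015, running G = 0.646359
t=8: π = [0.1458, 0.1694, 0.1637, 0.1882, 0.1662, 0.1667], E[r] = 0.2003, γ^t·E[r] = 0.033612, running G = 0.679971

G = 0.6800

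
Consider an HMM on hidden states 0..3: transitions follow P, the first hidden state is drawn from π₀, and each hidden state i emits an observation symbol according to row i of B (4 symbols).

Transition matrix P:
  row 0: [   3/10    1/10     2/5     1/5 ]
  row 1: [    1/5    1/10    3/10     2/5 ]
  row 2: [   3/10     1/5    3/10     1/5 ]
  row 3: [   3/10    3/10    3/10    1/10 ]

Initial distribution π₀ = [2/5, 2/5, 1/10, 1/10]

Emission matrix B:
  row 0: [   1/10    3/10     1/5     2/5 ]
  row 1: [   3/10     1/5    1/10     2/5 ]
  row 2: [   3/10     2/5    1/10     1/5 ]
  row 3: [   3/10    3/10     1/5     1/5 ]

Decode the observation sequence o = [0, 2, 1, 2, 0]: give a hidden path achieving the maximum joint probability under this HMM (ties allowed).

path = [1, 3, 2, 0, 2]

t=0: δ = [4.000e-02, 1.200e-01, 3.000e-02, 3.000e-02]  (obs o_0=0)
t=1: δ = [4.800e-03, 1.200e-03, 3.600e-03, 9.600e-03]  ψ = [1, 1, 1, 1]  (obs o_1=2)
t=2: δ = [8.640e-04, 5.760e-04, 1.152e-03, 2.880e-04]  ψ = [3, 3, 3, 0]  (obs o_2=1)
t=3: δ = [6.912e-05, 2.304e-05, 3.456e-05, 4.608e-05]  ψ = [2, 2, 0, 1]  (obs o_3=2)
t=4: δ = [2.074e-06, 4.147e-06, 8.294e-06, 4.147e-06]  ψ = [0, 3, 0, 0]  (obs o_4=0)
backtrack: best end state = 2; path = [1, 3, 2, 0, 2]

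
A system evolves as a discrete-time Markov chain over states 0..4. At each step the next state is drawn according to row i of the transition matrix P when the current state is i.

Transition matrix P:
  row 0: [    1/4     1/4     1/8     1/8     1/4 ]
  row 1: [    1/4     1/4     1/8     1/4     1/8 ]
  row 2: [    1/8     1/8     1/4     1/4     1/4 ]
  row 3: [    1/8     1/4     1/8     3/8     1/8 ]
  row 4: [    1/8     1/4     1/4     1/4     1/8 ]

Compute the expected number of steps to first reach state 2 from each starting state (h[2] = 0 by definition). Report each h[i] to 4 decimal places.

h = [6.8482, 6.9572, 0.0000, 6.9728, 6.1012]

First-step conditioning: h[2] = 0; for i ≠ 2, h[i] = 1 + Σ_k P[i][k]·h[k].
  h[0] = 1 + 1/4·h[0] + 1/4·h[1] + 1/8·h[3] + 1/4·h[4]
  h[1] = 1 + 1/4·h[0] + 1/4·h[1] + 1/4·h[3] + 1/8·h[4]
  h[3] = 1 + 1/8·h[0] + 1/4·h[1] + 3/8·h[3] + 1/8·h[4]
  h[4] = 1 + 1/8·h[0] + 1/4·h[1] + 1/4·h[3] + 1/8·h[4]
Solving the 4×4 linear system over states ≠ 2 gives exactly h = [1760/257, 1788/257, 0, 1792/257, 1568/257] (h[2] = 0 is the target).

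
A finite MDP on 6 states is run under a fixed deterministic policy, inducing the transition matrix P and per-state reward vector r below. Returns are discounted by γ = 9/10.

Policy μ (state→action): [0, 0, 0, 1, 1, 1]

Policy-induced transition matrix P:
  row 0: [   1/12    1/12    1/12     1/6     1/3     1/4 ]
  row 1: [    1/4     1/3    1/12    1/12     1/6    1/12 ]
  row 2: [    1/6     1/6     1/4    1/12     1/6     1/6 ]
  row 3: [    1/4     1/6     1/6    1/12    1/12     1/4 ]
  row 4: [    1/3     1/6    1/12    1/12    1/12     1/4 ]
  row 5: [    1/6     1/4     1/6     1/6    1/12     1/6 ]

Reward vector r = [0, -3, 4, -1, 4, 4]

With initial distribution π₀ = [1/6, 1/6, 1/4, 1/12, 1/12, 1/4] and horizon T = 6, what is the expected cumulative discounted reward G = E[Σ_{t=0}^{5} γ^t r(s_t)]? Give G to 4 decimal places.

t=0: π = [0.1667, 0.1667, 0.2500, 0.0833, 0.0833, 0.2500], E[r] = 1.7500, γ^t·E[r] = 1.750000, running G = 1.750000
t=1: π = [0.1875, 0.2014, 0.1528, 0.1181, 0.1597, 0.1806], E[r] = 1.2500, γ^t·E[r] = 1.125000, running G = 2.875000
t=2: π = [0.2043, 0.1997, 0.1337, 0.1140, 0.1597, 0.1887], E[r] = 1.2153, γ^t·E[r] = 0.984375, running G = 3.859375
t=3: π = [0.2024, 0.1986, 0.1308, 0.1161, 0.1622, 0.1899], E[r] = 1.2195, γ^t·E[r] = 0.889031, running G = 4.748406
t=4: π = [0.2031, 0.1987, 0.1306, 0.1160, 0.1614, 0.1902], E[r] = 1.2166, γ^t·E[r] = 0.798188, running G = 5.546594
t=5: π = [0.2029, 0.1987, 0.1306, 0.1161, 0.1615, 0.1901], E[r] = 1.2170, γ^t·E[r] = 0.718626, running G = 6.265220

G = 6.2652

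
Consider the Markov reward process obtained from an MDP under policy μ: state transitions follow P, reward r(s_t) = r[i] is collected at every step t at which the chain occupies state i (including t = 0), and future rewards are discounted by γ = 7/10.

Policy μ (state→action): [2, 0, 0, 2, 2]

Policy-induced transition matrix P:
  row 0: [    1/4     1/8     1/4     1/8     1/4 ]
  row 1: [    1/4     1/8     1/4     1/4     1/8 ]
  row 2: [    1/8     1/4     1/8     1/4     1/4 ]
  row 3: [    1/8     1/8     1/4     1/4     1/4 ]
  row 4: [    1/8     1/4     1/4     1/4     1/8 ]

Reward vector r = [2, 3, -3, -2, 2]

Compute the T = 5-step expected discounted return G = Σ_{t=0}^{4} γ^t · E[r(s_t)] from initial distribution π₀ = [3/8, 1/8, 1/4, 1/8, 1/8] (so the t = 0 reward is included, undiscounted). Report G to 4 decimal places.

G = 0.7279

t=0: π = [0.3750, 0.1250, 0.2500, 0.1250, 0.1250], E[r] = 0.3750, γ^t·E[r] = 0.375000, running G = 0.375000
t=1: π = [0.1875, 0.1719, 0.2188, 0.2031, 0.2188], E[r] = 0.2656, γ^t·E[r] = 0.185938, running G = 0.560938
t=2: π = [0.1699, 0.1797, 0.2227, 0.2266, 0.2012], E[r] = 0.1602, γ^t·E[r] = 0.078477, running G = 0.639414
t=3: π = [0.1687, 0.1780, 0.2222, 0.2288, 0.2024], E[r] = 0.1521, γ^t·E[r] = 0.052170, running G = 0.691584
t=4: π = [0.1683, 0.1781, 0.2222, 0.2289, 0.2025], E[r] = 0.1513, γ^t·E[r] = 0.036321, running G = 0.727906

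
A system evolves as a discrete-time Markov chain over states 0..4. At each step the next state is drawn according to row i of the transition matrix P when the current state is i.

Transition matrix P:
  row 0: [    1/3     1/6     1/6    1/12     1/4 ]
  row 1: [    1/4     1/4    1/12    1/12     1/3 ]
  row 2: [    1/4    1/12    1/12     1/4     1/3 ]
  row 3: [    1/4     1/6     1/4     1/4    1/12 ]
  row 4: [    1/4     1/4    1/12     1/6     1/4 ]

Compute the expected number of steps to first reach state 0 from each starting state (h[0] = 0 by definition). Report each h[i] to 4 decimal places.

First-step conditioning: h[0] = 0; for i ≠ 0, h[i] = 1 + Σ_k P[i][k]·h[k].
  h[1] = 1 + 1/4·h[1] + 1/12·h[2] + 1/12·h[3] + 1/3·h[4]
  h[2] = 1 + 1/12·h[1] + 1/12·h[2] + 1/4·h[3] + 1/3·h[4]
  h[3] = 1 + 1/6·h[1] + 1/4·h[2] + 1/4·h[3] + 1/12·h[4]
  h[4] = 1 + 1/4·h[1] + 1/12·h[2] + 1/6·h[3] + 1/4·h[4]
Solving the 4×4 linear system over states ≠ 0 gives exactly h = [0, 4, 4, 4, 4] (h[0] = 0 is the target).

h = [0.0000, 4.0000, 4.0000, 4.0000, 4.0000]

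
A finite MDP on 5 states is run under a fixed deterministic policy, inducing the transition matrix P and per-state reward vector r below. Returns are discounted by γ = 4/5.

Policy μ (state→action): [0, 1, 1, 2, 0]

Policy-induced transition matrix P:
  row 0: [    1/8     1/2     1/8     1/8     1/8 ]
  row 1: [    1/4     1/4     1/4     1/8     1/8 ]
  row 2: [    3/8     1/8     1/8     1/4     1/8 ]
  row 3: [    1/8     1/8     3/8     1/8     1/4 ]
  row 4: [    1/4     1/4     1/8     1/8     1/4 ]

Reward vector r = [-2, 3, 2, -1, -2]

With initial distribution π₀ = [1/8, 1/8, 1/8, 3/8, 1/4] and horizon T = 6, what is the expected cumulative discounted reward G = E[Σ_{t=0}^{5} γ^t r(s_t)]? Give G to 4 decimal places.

t=0: π = [0.1250, 0.1250, 0.1250, 0.3750, 0.2500], E[r] = -0.5000, γ^t·E[r] = -0.500000, running G = -0.500000
t=1: π = [0.2031, 0.2188, 0.2344, 0.1406, 0.2031], E[r] = 0.1719, γ^t·E[r] = 0.137500, running G = -0.362500
t=2: π = [0.2363, 0.2539, 0.1875, 0.1543, 0.1680], E[r] = 0.1738, γ^t·E[r] = 0.111250, running G = -0.251250
t=3: π = [0.2246, 0.2664, 0.1953, 0.1484, 0.1653], E[r] = 0.2615, γ^t·E[r] = 0.133875, running G = -0.117375
t=4: π = [0.2278, 0.2632, 0.1954, 0.1494, 0.1642], E[r] = 0.2469, γ^t·E[r] = 0.101150, running G = -0.016225
t=5: π = [0.2273, 0.2638, 0.1953, 0.1494, 0.1642], E[r] = 0.2496, γ^t·E[r] = 0.081805, running G = 0.065580

G = 0.0656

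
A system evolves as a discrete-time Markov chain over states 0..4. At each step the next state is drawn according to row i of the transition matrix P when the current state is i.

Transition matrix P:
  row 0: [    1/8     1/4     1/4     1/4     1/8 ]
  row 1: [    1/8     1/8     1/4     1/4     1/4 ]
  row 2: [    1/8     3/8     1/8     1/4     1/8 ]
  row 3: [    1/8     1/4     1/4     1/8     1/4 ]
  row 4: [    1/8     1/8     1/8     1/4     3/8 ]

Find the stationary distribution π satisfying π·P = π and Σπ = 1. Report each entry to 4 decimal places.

Balance equations π_j = Σ_i π_i·P[i][j]:
  π_0 = 1/8·π_0 + 1/8·π_1 + 1/8·π_2 + 1/8·π_3 + 1/8·π_4
  π_1 = 1/4·π_0 + 1/8·π_1 + 3/8·π_2 + 1/4·π_3 + 1/8·π_4
  π_2 = 1/4·π_0 + 1/4·π_1 + 1/8·π_2 + 1/4·π_3 + 1/8·π_4
  π_3 = 1/4·π_0 + 1/4·π_1 + 1/4·π_2 + 1/8·π_3 + 1/4·π_4
  normalize: π_0 + π_1 + π_2 + π_3 + π_4 = 1
Solving the linear system gives exactly π = [1/8, 485/2232, 97/496, 2/9, 119/496].

π = [0.1250, 0.2173, 0.1956, 0.2222, 0.2399]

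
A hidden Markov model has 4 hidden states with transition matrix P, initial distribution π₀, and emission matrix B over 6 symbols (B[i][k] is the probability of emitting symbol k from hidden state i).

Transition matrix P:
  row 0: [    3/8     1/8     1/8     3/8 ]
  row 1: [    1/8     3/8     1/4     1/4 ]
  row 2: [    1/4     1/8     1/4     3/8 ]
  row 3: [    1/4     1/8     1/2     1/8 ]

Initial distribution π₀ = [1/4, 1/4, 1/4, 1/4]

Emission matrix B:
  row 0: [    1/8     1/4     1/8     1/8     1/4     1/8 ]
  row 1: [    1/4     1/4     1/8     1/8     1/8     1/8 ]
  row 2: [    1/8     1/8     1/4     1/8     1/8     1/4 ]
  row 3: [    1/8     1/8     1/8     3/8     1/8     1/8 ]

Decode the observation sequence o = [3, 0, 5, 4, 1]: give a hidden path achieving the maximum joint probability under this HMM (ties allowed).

t=0: δ = [3.125e-02, 3.125e-02, 3.125e-02, 9.375e-02]  (obs o_0=3)
t=1: δ = [2.930e-03, 2.930e-03, 5.859e-03, 1.465e-03]  ψ = [3, 1, 3, 0]  (obs o_1=0)
t=2: δ = [1.831e-04, 1.373e-04, 3.662e-04, 2.747e-04]  ψ = [2, 1, 2, 2]  (obs o_2=5)
t=3: δ = [2.289e-05, 6.437e-06, 1.717e-05, 1.717e-05]  ψ = [2, 1, 3, 2]  (obs o_3=4)
t=4: δ = [2.146e-06, 7.153e-07, 1.073e-06, 1.073e-06]  ψ = [0, 0, 3, 0]  (obs o_4=1)
backtrack: best end state = 0; path = [3, 2, 2, 0, 0]

path = [3, 2, 2, 0, 0]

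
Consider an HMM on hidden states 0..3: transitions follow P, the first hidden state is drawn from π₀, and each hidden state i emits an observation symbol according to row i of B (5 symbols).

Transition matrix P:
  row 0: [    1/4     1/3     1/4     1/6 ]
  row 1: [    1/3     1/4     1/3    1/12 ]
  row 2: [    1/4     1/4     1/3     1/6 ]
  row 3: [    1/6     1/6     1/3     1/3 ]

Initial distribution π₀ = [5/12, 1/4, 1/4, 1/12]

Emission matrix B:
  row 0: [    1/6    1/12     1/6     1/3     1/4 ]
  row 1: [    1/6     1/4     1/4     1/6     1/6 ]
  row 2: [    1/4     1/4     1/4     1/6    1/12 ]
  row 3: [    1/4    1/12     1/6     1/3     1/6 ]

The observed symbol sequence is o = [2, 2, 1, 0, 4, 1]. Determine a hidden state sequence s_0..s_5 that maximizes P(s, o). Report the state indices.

path = [0, 1, 2, 2, 0, 1]

t=0: δ = [6.944e-02, 6.250e-02, 6.250e-02, 1.389e-02]  (obs o_0=2)
t=1: δ = [3.472e-03, 5.787e-03, 5.208e-03, 1.929e-03]  ψ = [1, 0, 1, 0]  (obs o_1=2)
t=2: δ = [1.608e-04, 3.617e-04, 4.823e-04, 7.234e-05]  ψ = [1, 1, 1, 2]  (obs o_2=1)
t=3: δ = [2.009e-05, 2.009e-05, 4.019e-05, 2.009e-05]  ψ = [1, 2, 2, 2]  (obs o_3=0)
t=4: δ = [2.512e-06, 1.674e-06, 1.116e-06, 1.116e-06]  ψ = [2, 2, 2, 2]  (obs o_4=4)
t=5: δ = [5.233e-08, 2.093e-07, 1.570e-07, 3.489e-08]  ψ = [0, 0, 0, 0]  (obs o_5=1)
backtrack: best end state = 1; path = [0, 1, 2, 2, 0, 1]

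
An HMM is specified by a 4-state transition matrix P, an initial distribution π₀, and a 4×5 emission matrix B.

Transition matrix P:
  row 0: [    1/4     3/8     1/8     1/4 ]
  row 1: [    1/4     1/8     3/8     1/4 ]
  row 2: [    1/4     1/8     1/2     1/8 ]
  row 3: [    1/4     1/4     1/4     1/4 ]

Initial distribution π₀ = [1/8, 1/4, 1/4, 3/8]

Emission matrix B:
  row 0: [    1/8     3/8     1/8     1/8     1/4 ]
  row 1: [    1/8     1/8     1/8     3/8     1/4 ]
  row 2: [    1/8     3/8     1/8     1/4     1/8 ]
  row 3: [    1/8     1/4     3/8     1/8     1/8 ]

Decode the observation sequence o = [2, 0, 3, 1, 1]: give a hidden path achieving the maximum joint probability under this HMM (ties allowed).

t=0: δ = [1.562e-02, 3.125e-02, 3.125e-02, 1.406e-01]  (obs o_0=2)
t=1: δ = [4.395e-03, 4.395e-03, 4.395e-03, 4.395e-03]  ψ = [3, 3, 3, 3]  (obs o_1=0)
t=2: δ = [1.373e-04, 6.180e-04, 5.493e-04, 1.373e-04]  ψ = [0, 0, 2, 0]  (obs o_2=3)
t=3: δ = [5.794e-05, 9.656e-06, 1.030e-04, 3.862e-05]  ψ = [1, 1, 2, 1]  (obs o_3=1)
t=4: δ = [9.656e-06, 2.716e-06, 1.931e-05, 3.621e-06]  ψ = [2, 0, 2, 0]  (obs o_4=1)
backtrack: best end state = 2; path = [3, 2, 2, 2, 2]

path = [3, 2, 2, 2, 2]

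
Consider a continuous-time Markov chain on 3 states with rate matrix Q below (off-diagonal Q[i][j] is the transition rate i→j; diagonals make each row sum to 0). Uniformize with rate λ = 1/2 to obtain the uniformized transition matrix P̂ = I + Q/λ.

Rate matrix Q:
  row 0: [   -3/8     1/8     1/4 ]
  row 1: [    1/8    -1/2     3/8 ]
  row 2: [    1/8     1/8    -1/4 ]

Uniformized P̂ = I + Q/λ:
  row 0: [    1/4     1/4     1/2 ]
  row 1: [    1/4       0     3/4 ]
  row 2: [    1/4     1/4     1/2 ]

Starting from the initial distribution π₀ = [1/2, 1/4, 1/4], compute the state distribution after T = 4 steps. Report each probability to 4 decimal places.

π = [0.2500, 0.2002, 0.5498]

t=0: π = [0.5000, 0.2500, 0.2500]
t=1: π = [0.2500, 0.1875, 0.5625]
t=2: π = [0.2500, 0.2031, 0.5469]
t=3: π = [0.2500, 0.1992, 0.5508]
t=4: π = [0.2500, 0.2002, 0.5498]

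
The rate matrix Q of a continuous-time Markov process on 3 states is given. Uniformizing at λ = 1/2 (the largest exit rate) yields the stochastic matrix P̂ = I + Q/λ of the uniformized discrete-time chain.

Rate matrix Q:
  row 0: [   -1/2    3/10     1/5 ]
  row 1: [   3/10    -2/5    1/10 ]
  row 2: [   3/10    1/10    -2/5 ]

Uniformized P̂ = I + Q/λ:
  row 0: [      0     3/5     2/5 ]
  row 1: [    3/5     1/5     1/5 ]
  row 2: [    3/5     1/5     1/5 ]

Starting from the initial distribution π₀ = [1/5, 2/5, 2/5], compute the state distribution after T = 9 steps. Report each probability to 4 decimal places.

t=0: π = [0.2000, 0.4000, 0.4000]
t=1: π = [0.4800, 0.2800, 0.2400]
t=2: π = [0.3120, 0.3920, 0.2960]
t=3: π = [0.4128, 0.3248, 0.2624]
t=4: π = [0.3523, 0.3651, 0.2826]
t=5: π = [0.3886, 0.3409, 0.2705]
t=6: π = [0.3668, 0.3554, 0.2777]
t=7: π = [0.3799, 0.3467, 0.2734]
t=8: π = [0.3721, 0.3520, 0.2760]
t=9: π = [0.3768, 0.3488, 0.2744]

π = [0.3768, 0.3488, 0.2744]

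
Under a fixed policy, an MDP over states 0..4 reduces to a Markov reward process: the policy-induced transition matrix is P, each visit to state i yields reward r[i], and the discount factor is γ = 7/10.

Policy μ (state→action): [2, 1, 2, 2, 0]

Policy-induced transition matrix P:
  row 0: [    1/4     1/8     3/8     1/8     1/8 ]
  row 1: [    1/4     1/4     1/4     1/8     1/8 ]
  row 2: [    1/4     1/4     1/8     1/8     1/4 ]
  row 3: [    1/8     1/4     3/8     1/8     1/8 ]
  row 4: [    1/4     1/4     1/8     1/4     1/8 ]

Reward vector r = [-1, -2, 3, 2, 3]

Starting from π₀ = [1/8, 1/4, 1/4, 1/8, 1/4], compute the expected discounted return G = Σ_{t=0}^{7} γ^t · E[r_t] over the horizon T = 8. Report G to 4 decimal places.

G = 2.8281

t=0: π = [0.1250, 0.2500, 0.2500, 0.1250, 0.2500], E[r] = 1.1250, γ^t·E[r] = 1.125000, running G = 1.125000
t=1: π = [0.2344, 0.2344, 0.2188, 0.1563, 0.1563], E[r] = 0.7344, γ^t·E[r] = 0.514063, running G = 1.639063
t=2: π = [0.2305, 0.2207, 0.2520, 0.1445, 0.1523], E[r] = 0.8301, γ^t·E[r] = 0.406738, running G = 2.045801
t=3: π = [0.2319, 0.2212, 0.2463, 0.1440, 0.1565], E[r] = 0.8223, γ^t·E[r] = 0.282037, running G = 2.327838
t=4: π = [0.2320, 0.2210, 0.2466, 0.1446, 0.1558], E[r] = 0.8224, γ^t·E[r] = 0.197463, running G = 2.525301
t=5: π = [0.2319, 0.2210, 0.2468, 0.1445, 0.1558], E[r] = 0.8228, γ^t·E[r] = 0.138289, running G = 2.663589
t=6: π = [0.2319, 0.2210, 0.2467, 0.1445, 0.1558], E[r] = 0.8227, γ^t·E[r] = 0.096792, running G = 2.760381
t=7: π = [0.2319, 0.2210, 0.2467, 0.1445, 0.1558], E[r] = 0.8227, γ^t·E[r] = 0.067755, running G = 2.828135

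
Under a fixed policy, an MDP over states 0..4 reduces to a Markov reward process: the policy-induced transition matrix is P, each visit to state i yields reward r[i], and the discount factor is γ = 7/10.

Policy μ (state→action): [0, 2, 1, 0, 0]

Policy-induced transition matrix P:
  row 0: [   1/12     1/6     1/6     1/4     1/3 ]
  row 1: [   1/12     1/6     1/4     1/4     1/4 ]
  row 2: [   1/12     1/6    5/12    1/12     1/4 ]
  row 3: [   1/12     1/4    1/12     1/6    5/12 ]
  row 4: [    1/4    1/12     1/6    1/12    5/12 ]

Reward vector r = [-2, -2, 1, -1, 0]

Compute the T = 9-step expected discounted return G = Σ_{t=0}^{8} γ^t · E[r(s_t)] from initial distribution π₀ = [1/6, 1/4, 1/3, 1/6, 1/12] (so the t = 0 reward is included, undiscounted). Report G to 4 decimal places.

G = -1.7271

t=0: π = [0.1667, 0.2500, 0.3333, 0.1667, 0.0833], E[r] = -0.6667, γ^t·E[r] = -0.666667, running G = -0.666667
t=1: π = [0.0972, 0.1736, 0.2569, 0.1667, 0.3056], E[r] = -0.4514, γ^t·E[r] = -0.315972, running G = -0.982639
t=2: π = [0.1343, 0.1551, 0.2315, 0.1424, 0.3368], E[r] = -0.4896, γ^t·E[r] = -0.239896, running G = -1.222535
t=3: π = [0.1395, 0.1505, 0.2256, 0.1434, 0.3410], E[r] = -0.4977, γ^t·E[r] = -0.170706, running G = -1.393241
t=4: π = [0.1402, 0.1502, 0.2237, 0.1436, 0.3424], E[r] = -0.5007, γ^t·E[r] = -0.120218, running G = -1.513459
t=5: π = [0.1404, 0.1501, 0.2231, 0.1437, 0.3427], E[r] = -0.5016, γ^t·E[r] = -0.084298, running G = -1.597756
t=6: π = [0.1404, 0.1501, 0.2230, 0.1437, 0.3428], E[r] = -0.5018, γ^t·E[r] = -0.059037, running G = -1.656793
t=7: π = [0.1405, 0.1501, 0.2229, 0.1437, 0.3428], E[r] = -0.5019, γ^t·E[r] = -0.041331, running G = -1.698124
t=8: π = [0.1405, 0.1501, 0.2229, 0.1437, 0.3428], E[r] = -0.5019, γ^t·E[r] = -0.028933, running G = -1.727057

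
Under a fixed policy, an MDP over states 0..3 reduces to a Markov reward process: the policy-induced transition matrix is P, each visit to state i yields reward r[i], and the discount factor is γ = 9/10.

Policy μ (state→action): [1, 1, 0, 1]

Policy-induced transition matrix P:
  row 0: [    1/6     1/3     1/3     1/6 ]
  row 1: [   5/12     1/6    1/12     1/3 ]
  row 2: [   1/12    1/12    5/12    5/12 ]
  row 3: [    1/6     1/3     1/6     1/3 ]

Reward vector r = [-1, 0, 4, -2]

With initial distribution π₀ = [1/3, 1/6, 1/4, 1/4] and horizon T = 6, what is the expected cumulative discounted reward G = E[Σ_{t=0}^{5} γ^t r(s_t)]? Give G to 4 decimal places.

t=0: π = [0.3333, 0.1667, 0.2500, 0.2500], E[r] = 0.1667, γ^t·E[r] = 0.166667, running G = 0.166667
t=1: π = [0.1875, 0.2431, 0.2708, 0.2986], E[r] = 0.2986, γ^t·E[r] = 0.268750, running G = 0.435417
t=2: π = [0.2049, 0.2251, 0.2454, 0.3247], E[r] = 0.1273, γ^t·E[r] = 0.103125, running G = 0.538542
t=3: π = [0.2025, 0.2345, 0.2434, 0.3196], E[r] = 0.1318, γ^t·E[r] = 0.096082, running G = 0.634624
t=4: π = [0.2050, 0.2334, 0.2417, 0.3199], E[r] = 0.1222, γ^t·E[r] = 0.080154, running G = 0.714777
t=5: π = [0.2049, 0.2340, 0.2418, 0.3193], E[r] = 0.1238, γ^t·E[r] = 0.073081, running G = 0.787858

G = 0.7879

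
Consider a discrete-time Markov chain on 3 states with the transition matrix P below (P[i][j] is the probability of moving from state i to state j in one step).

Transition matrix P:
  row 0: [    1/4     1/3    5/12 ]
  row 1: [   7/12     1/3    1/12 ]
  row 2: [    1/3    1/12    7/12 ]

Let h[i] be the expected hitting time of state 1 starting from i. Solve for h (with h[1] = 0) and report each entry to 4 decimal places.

First-step conditioning: h[1] = 0; for i ≠ 1, h[i] = 1 + Σ_k P[i][k]·h[k].
  h[0] = 1 + 1/4·h[0] + 5/12·h[2]
  h[2] = 1 + 1/3·h[0] + 7/12·h[2]
Solving the 2×2 linear system over states ≠ 1 gives exactly h = [24/5, 0, 156/25] (h[1] = 0 is the target).

h = [4.8000, 0.0000, 6.2400]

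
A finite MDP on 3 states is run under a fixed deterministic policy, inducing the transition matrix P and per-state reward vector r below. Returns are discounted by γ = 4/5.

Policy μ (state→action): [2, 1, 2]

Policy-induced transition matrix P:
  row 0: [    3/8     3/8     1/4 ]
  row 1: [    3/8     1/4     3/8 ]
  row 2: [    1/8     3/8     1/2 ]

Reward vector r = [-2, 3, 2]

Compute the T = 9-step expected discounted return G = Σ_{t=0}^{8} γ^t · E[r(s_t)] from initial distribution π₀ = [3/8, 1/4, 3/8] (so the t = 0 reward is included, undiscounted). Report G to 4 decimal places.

t=0: π = [0.3750, 0.2500, 0.3750], E[r] = 0.7500, γ^t·E[r] = 0.750000, running G = 0.750000
t=1: π = [0.2813, 0.3438, 0.3750], E[r] = 1.2188, γ^t·E[r] = 0.975000, running G = 1.725000
t=2: π = [0.2813, 0.3320, 0.3867], E[r] = 1.2070, γ^t·E[r] = 0.772500, running G = 2.497500
t=3: π = [0.2783, 0.3335, 0.3882], E[r] = 1.2202, γ^t·E[r] = 0.624750, running G = 3.122250
t=4: π = [0.2780, 0.3333, 0.3887], E[r] = 1.2215, γ^t·E[r] = 0.500325, running G = 3.622575
t=5: π = [0.2778, 0.3333, 0.3888], E[r] = 1.2221, γ^t·E[r] = 0.400448, running G = 4.023023
t=6: π = [0.2778, 0.3333, 0.3889], E[r] = 1.2222, γ^t·E[r] = 0.320387, running G = 4.343410
t=7: π = [0.2778, 0.3333, 0.3889], E[r] = 1.2222, γ^t·E[r] = 0.256316, running G = 4.599726
t=8: π = [0.2778, 0.3333, 0.3889], E[r] = 1.2222, γ^t·E[r] = 0.205054, running G = 4.804781

G = 4.8048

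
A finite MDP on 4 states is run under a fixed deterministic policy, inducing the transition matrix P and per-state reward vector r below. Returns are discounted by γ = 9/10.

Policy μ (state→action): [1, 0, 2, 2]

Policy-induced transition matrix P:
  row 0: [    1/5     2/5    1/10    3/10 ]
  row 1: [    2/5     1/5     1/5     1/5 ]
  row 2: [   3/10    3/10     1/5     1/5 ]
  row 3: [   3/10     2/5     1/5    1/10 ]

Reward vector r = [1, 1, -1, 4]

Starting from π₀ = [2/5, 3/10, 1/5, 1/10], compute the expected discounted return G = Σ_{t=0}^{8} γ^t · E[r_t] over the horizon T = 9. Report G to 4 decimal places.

t=0: π = [0.4000, 0.3000, 0.2000, 0.1000], E[r] = 0.9000, γ^t·E[r] = 0.900000, running G = 0.900000
t=1: π = [0.2900, 0.3200, 0.1600, 0.2300], E[r] = 1.3700, γ^t·E[r] = 1.233000, running G = 2.133000
t=2: π = [0.3030, 0.3200, 0.1710, 0.2060], E[r] = 1.2760, γ^t·E[r] = 1.033560, running G = 3.166560
t=3: π = [0.3017, 0.3189, 0.1697, 0.2097], E[r] = 1.2897, γ^t·E[r] = 0.940191, running G = 4.106751
t=4: π = [0.3017, 0.3193, 0.1698, 0.2092], E[r] = 1.2879, γ^t·E[r] = 0.845017, running G = 4.951769
t=5: π = [0.3018, 0.3192, 0.1698, 0.2093], E[r] = 1.2881, γ^t·E[r] = 0.760610, running G = 5.712379
t=6: π = [0.3017, 0.3192, 0.1698, 0.2093], E[r] = 1.2881, γ^t·E[r] = 0.684550, running G = 6.396929
t=7: π = [0.3017, 0.3192, 0.1698, 0.2092], E[r] = 1.2881, γ^t·E[r] = 0.616092, running G = 7.013021
t=8: π = [0.3017, 0.3192, 0.1698, 0.2092], E[r] = 1.2881, γ^t·E[r] = 0.554484, running G = 7.567504

G = 7.5675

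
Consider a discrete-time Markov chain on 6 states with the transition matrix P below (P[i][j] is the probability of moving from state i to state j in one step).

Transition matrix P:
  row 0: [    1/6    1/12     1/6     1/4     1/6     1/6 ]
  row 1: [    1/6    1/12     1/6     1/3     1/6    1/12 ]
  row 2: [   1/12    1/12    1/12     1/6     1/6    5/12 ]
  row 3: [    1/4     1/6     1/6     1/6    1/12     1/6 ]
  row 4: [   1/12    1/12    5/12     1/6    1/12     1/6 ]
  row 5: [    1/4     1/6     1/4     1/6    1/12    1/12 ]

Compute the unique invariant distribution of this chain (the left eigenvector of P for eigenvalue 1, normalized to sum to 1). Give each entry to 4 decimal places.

π = [0.1725, 0.1159, 0.1971, 0.2004, 0.1238, 0.1904]

Balance equations π_j = Σ_i π_i·P[i][j]:
  π_0 = 1/6·π_0 + 1/6·π_1 + 1/12·π_2 + 1/4·π_3 + 1/12·π_4 + 1/4·π_5
  π_1 = 1/12·π_0 + 1/12·π_1 + 1/12·π_2 + 1/6·π_3 + 1/12·π_4 + 1/6·π_5
  π_2 = 1/6·π_0 + 1/6·π_1 + 1/12·π_2 + 1/6·π_3 + 5/12·π_4 + 1/4·π_5
  π_3 = 1/4·π_0 + 1/3·π_1 + 1/6·π_2 + 1/6·π_3 + 1/6·π_4 + 1/6·π_5
  π_4 = 1/6·π_0 + 1/6·π_1 + 1/6·π_2 + 1/12·π_3 + 1/12·π_4 + 1/12·π_5
  normalize: π_0 + π_1 + π_2 + π_3 + π_4 + π_5 = 1
Solving the linear system gives exactly π = [57844/335341, 38865/335341, 66082/335341, 67188/335341, 41511/335341, 63851/335341].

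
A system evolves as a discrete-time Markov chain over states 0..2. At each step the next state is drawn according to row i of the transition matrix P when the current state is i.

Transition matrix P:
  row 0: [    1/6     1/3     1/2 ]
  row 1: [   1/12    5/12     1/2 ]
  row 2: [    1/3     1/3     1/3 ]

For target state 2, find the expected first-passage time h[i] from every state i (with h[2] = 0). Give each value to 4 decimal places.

First-step conditioning: h[2] = 0; for i ≠ 2, h[i] = 1 + Σ_k P[i][k]·h[k].
  h[0] = 1 + 1/6·h[0] + 1/3·h[1]
  h[1] = 1 + 1/12·h[0] + 5/12·h[1]
Solving the 2×2 linear system over states ≠ 2 gives exactly h = [2, 2, 0] (h[2] = 0 is the target).

h = [2.0000, 2.0000, 0.0000]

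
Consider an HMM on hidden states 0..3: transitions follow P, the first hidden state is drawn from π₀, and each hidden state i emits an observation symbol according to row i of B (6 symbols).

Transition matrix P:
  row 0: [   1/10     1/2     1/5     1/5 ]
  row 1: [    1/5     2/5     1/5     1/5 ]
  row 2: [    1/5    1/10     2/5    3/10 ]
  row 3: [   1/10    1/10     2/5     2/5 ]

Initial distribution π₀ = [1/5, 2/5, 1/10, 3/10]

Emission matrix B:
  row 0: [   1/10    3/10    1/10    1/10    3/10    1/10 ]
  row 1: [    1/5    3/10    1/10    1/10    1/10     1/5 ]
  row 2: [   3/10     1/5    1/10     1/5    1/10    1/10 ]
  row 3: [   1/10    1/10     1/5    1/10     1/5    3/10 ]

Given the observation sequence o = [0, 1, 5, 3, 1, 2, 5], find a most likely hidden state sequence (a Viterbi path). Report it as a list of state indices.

t=0: δ = [2.000e-02, 8.000e-02, 3.000e-02, 3.000e-02]  (obs o_0=0)
t=1: δ = [4.800e-03, 9.600e-03, 3.200e-03, 1.600e-03]  ψ = [1, 1, 1, 1]  (obs o_1=1)
t=2: δ = [1.920e-04, 7.680e-04, 1.920e-04, 5.760e-04]  ψ = [1, 1, 1, 1]  (obs o_2=5)
t=3: δ = [1.536e-05, 3.072e-05, 4.608e-05, 2.304e-05]  ψ = [1, 1, 3, 3]  (obs o_3=3)
t=4: δ = [2.765e-06, 3.686e-06, 3.686e-06, 1.382e-06]  ψ = [2, 1, 2, 2]  (obs o_4=1)
t=5: δ = [7.373e-08, 1.475e-07, 1.475e-07, 2.212e-07]  ψ = [1, 1, 2, 2]  (obs o_5=2)
t=6: δ = [2.949e-09, 1.180e-08, 8.847e-09, 2.654e-08]  ψ = [1, 1, 3, 3]  (obs o_6=5)
backtrack: best end state = 3; path = [1, 1, 3, 2, 2, 3, 3]

path = [1, 1, 3, 2, 2, 3, 3]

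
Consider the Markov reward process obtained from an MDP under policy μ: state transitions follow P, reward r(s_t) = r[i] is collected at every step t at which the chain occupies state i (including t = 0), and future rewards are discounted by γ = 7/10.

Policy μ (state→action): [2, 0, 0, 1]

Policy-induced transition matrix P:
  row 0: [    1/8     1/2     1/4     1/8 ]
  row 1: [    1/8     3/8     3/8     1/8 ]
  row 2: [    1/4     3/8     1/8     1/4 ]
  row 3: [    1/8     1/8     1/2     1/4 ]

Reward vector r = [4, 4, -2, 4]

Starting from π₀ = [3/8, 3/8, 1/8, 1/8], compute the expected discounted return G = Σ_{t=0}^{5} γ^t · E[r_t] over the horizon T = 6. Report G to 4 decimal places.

t=0: π = [0.3750, 0.3750, 0.1250, 0.1250], E[r] = 3.2500, γ^t·E[r] = 3.250000, running G = 3.250000
t=1: π = [0.1406, 0.3906, 0.3125, 0.1563], E[r] = 2.1250, γ^t·E[r] = 1.487500, running G = 4.737500
t=2: π = [0.1641, 0.3535, 0.2988, 0.1836], E[r] = 2.2070, γ^t·E[r] = 1.081445, running G = 5.818945
t=3: π = [0.1624, 0.3496, 0.3027, 0.1853], E[r] = 2.1836, γ^t·E[r] = 0.748973, running G = 6.567918
t=4: π = [0.1628, 0.3490, 0.3022, 0.1860], E[r] = 2.1869, γ^t·E[r] = 0.525072, running G = 7.092990
t=5: π = [0.1628, 0.3489, 0.3023, 0.1860], E[r] = 2.1859, γ^t·E[r] = 0.367385, running G = 7.460375

G = 7.4604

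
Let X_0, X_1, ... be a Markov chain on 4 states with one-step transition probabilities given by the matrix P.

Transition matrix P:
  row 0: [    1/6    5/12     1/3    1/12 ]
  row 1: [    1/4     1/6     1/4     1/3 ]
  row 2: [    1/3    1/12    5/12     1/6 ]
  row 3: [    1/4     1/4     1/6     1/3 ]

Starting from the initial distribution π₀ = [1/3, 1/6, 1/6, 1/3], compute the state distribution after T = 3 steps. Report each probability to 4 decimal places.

t=0: π = [0.3333, 0.1667, 0.1667, 0.3333]
t=1: π = [0.2361, 0.2639, 0.2778, 0.2222]
t=2: π = [0.2535, 0.2211, 0.2975, 0.2280]
t=3: π = [0.2537, 0.2242, 0.3017, 0.2204]

π = [0.2537, 0.2242, 0.3017, 0.2204]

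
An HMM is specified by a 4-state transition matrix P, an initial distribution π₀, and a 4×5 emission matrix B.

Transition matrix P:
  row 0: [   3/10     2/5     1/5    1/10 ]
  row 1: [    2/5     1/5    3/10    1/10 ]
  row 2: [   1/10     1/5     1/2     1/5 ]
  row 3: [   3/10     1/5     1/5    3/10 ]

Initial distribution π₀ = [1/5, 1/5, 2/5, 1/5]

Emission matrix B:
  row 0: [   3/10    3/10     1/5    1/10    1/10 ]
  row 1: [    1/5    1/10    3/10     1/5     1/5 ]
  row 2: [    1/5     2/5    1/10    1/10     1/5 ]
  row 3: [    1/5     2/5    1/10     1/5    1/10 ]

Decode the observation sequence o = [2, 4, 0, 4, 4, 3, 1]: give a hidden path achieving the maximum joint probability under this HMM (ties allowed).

t=0: δ = [4.000e-02, 6.000e-02, 4.000e-02, 2.000e-02]  (obs o_0=2)
t=1: δ = [2.400e-03, 3.200e-03, 4.000e-03, 8.000e-04]  ψ = [1, 0, 2, 2]  (obs o_1=4)
t=2: δ = [3.840e-04, 1.920e-04, 4.000e-04, 1.600e-04]  ψ = [1, 0, 2, 2]  (obs o_2=0)
t=3: δ = [1.152e-05, 3.072e-05, 4.000e-05, 8.000e-06]  ψ = [0, 0, 2, 2]  (obs o_3=4)
t=4: δ = [1.229e-06, 1.600e-06, 4.000e-06, 8.000e-07]  ψ = [1, 2, 2, 2]  (obs o_4=4)
t=5: δ = [6.400e-08, 1.600e-07, 2.000e-07, 1.600e-07]  ψ = [1, 2, 2, 2]  (obs o_5=3)
t=6: δ = [1.920e-08, 4.000e-09, 4.000e-08, 1.920e-08]  ψ = [1, 2, 2, 3]  (obs o_6=1)
backtrack: best end state = 2; path = [2, 2, 2, 2, 2, 2, 2]

path = [2, 2, 2, 2, 2, 2, 2]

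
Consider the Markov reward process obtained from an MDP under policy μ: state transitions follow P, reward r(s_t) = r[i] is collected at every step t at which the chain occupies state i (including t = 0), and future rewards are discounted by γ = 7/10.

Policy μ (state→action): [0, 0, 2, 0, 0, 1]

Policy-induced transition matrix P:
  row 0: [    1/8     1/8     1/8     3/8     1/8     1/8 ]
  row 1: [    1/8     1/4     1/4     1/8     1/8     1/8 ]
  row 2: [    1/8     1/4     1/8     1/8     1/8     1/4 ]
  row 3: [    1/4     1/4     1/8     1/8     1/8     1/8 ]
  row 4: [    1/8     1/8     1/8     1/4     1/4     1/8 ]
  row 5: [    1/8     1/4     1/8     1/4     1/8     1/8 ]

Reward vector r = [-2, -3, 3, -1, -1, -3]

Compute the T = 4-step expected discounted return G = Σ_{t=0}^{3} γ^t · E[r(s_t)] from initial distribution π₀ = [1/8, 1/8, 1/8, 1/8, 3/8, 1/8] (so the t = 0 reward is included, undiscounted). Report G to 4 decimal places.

G = -3.0403

t=0: π = [0.1250, 0.1250, 0.1250, 0.1250, 0.3750, 0.1250], E[r] = -1.1250, γ^t·E[r] = -1.125000, running G = -1.125000
t=1: π = [0.1406, 0.1875, 0.1406, 0.2188, 0.1719, 0.1406], E[r] = -1.2344, γ^t·E[r] = -0.864063, running G = -1.989063
t=2: π = [0.1523, 0.2109, 0.1484, 0.1992, 0.1465, 0.1426], E[r] = -1.2656, γ^t·E[r] = -0.620156, running G = -2.609219
t=3: π = [0.1499, 0.2126, 0.1514, 0.1992, 0.1433, 0.1436], E[r] = -1.2568, γ^t·E[r] = -0.431095, running G = -3.040313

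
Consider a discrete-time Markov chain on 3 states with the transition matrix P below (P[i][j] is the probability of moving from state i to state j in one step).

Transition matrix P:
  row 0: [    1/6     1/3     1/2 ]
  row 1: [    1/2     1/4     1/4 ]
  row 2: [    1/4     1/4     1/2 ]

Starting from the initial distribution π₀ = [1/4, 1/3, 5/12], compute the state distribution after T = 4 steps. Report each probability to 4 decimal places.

t=0: π = [0.2500, 0.3333, 0.4167]
t=1: π = [0.3125, 0.2708, 0.4167]
t=2: π = [0.2917, 0.2760, 0.4323]
t=3: π = [0.2947, 0.2743, 0.4310]
t=4: π = [0.2940, 0.2746, 0.4314]

π = [0.2940, 0.2746, 0.4314]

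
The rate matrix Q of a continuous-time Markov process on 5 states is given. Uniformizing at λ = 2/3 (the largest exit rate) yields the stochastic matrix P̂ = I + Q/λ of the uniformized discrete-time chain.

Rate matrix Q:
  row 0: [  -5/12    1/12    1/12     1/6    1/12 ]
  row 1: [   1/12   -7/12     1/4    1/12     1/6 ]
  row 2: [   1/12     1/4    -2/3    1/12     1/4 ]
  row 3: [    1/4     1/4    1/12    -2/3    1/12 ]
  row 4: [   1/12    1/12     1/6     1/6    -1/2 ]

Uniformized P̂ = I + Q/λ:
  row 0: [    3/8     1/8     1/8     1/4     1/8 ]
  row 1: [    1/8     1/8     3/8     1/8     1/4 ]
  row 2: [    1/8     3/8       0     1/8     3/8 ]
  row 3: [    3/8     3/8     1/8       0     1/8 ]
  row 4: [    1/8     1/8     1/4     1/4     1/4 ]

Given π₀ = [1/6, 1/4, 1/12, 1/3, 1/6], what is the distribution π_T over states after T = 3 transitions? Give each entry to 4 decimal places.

π = [0.2210, 0.2119, 0.1821, 0.1602, 0.2248]

t=0: π = [0.1667, 0.2500, 0.0833, 0.3333, 0.1667]
t=1: π = [0.2500, 0.2292, 0.1979, 0.1250, 0.1979]
t=2: π = [0.2188, 0.2057, 0.1823, 0.1654, 0.2279]
t=3: π = [0.2210, 0.2119, 0.1821, 0.1602, 0.2248]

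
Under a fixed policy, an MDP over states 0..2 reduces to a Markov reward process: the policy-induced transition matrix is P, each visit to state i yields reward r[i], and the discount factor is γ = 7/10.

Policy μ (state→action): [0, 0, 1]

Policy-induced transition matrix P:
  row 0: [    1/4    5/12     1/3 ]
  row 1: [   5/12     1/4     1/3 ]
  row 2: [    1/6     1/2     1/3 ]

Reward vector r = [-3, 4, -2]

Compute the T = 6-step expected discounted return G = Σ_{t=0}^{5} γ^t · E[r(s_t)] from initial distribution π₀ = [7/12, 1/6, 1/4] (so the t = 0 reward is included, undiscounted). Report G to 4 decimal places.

t=0: π = [0.5833, 0.1667, 0.2500], E[r] = -1.5833, γ^t·E[r] = -1.583333, running G = -1.583333
t=1: π = [0.2569, 0.4097, 0.3333], E[r] = 0.2014, γ^t·E[r] = 0.140972, running G = -1.442361
t=2: π = [0.2905, 0.3762, 0.3333], E[r] = -0.0336, γ^t·E[r] = -0.016447, running G = -1.458808
t=3: π = [0.2849, 0.3818, 0.3333], E[r] = 0.0056, γ^t·E[r] = 0.001919, running G = -1.456889
t=4: π = [0.2858, 0.3808, 0.3333], E[r] = -0.0009, γ^t·E[r] = -0.000224, running G = -1.457113
t=5: π = [0.2857, 0.3810, 0.3333], E[r] = 0.0002, γ^t·E[r] = 0.000026, running G = -1.457087

G = -1.4571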